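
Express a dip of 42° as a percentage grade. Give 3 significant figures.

90.0%

grade % = 100 × tan 42° = 100 × 0.9004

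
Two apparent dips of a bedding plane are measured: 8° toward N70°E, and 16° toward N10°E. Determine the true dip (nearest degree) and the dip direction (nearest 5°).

true dip 16°, dip direction 010°

The two traces are lines in the plane: v₁ = (sin 70°·cos 8°, cos 70°·cos 8°, −sin 8°), v₂ = (sin 10°·cos 16°, cos 10°·cos 16°, −sin 16°).
n = v₁ × v₂ = (0.038, 0.233, 0.824) (taken with n_z > 0).
tan δ = √(n_x²+n_y²)/n_z = 0.236/0.824, so δ = 16.0°.
Dip direction = atan2(0.038, 0.233) = 9° (azimuth of n's horizontal projection).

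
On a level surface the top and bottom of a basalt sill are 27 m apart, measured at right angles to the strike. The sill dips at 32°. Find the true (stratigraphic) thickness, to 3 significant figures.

14.3 m

True thickness t = w · sin(dip) = 27 × sin 32°
t = 27 × 0.5299 = 14.308 m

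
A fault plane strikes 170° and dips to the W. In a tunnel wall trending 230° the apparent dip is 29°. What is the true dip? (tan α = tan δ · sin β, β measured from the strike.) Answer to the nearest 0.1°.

β = acute angle between strike 170° and section 230° = 60°.
tan δ = tan α / sin β = tan 29° / sin 60° = 0.5543 / 0.8660 = 0.6401
δ = arctan(0.6401) = 32.62°

32.6°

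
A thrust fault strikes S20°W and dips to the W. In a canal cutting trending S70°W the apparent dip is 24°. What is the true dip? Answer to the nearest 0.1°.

30.2°

The section is 50° from the strike.
tan δ = tan α / sin β = tan 24° / sin 50° = 0.4452 / 0.7660 = 0.5812
δ = arctan(0.5812) = 30.17°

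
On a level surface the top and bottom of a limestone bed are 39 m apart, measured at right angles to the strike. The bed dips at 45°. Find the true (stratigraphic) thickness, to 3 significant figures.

True thickness t = w · sin(dip) = 39 × sin 45°
t = 39 × 0.7071 = 27.577 m

27.6 m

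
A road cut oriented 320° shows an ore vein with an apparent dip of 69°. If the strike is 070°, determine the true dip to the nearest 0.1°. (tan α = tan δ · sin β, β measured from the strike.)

70.2°

β = acute angle between strike 070° and section 320° = 70°.
tan δ = tan α / sin β = tan 69° / sin 70° = 2.6051 / 0.9397 = 2.7723
δ = arctan(2.7723) = 70.16°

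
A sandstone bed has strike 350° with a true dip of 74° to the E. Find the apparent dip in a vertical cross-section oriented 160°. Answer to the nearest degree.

The strike is 350° and the section trends 160°; the acute angle between them is β = 10°.
tan(apparent dip) = tan 74° · sin 10° = 0.6056
apparent dip = arctan 0.6056 = 31.20°

31°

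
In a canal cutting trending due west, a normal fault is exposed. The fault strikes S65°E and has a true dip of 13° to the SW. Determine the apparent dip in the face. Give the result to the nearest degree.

6°

The section lies 25° from the strike.
tan(apparent dip) = tan 13° · sin 25° = 0.0976
α = arctan(0.0976) = 5.57°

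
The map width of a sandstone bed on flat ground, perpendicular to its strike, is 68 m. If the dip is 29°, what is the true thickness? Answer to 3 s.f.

True thickness t = w · sin(dip) = 68 × sin 29°
t = 68 × 0.4848 = 32.967 m

33.0 m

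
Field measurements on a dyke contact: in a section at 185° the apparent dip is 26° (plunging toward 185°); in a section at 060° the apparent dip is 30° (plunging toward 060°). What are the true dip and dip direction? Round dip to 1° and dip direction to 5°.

true dip 49°, dip direction 120°

Each apparent-dip line lies in the plane. As unit vectors (x east, y north, z up), v₁ plunges 26°→185° and v₂ plunges 30°→060°.
The plane normal is n = v₁ × v₂ ∝ (0.638, -0.368, 0.638).
tan δ = √(n_x²+n_y²)/n_z = 0.736/0.638, so δ = 49.1°.
Dip direction = azimuth of (n_x, n_y) = atan2(0.638, -0.368) = 120°.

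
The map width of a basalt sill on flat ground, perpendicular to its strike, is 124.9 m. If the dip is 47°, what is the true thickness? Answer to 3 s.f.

True thickness t = w · sin(dip) = 124.9 × sin 47°
t = 124.9 × 0.7314 = 91.346 m

91.3 m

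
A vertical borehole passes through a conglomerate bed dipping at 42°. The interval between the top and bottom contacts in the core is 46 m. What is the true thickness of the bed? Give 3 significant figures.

True thickness t = h · cos(dip) = 46 × cos 42°
t = 46 × 0.7431 = 34.185 m

34.2 m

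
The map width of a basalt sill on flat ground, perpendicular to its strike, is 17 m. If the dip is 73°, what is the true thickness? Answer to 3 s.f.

16.3 m

True thickness t = w · sin(dip) = 17 × sin 73°
t = 17 × 0.9563 = 16.257 m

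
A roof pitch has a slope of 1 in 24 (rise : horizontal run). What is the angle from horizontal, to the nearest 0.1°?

2.4°

tan θ = 1/24 = 0.0417
θ = arctan(0.0417) = 2.39°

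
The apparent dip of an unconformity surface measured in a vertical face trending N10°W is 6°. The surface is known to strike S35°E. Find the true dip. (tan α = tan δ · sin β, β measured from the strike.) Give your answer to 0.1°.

14.0°

β = acute angle between strike S35°E and section N10°W = 25°.
tan(true dip) = tan 6° / sin 25° = 0.2487
δ = arctan(0.2487) = 13.97°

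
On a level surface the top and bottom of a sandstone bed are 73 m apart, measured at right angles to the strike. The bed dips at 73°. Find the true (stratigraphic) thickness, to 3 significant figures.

True thickness t = w · sin(dip) = 73 × sin 73°
t = 73 × 0.9563 = 69.810 m

69.8 m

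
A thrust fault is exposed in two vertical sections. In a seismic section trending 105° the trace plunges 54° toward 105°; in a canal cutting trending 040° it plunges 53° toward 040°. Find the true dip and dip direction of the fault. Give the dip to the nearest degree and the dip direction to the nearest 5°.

true dip 58°, dip direction 075°

Represent each trace as a vector plunging at its apparent dip toward its trend (east-north-up frame): v₁ = (0.568, -0.152, -0.809), v₂ = (0.387, 0.461, -0.799).
Cross product v₁ × v₂ gives the pole to the plane: n ∝ (0.494, 0.140, 0.321).
tan δ = √(n_x²+n_y²)/n_z = 0.514/0.321, so δ = 58.0°.
The horizontal component of n points toward azimuth atan2(n_x, n_y) = 74°, the dip direction.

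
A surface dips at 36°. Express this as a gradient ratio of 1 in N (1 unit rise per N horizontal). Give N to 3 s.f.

1 : N means tan θ = 1/N, so N = 1/tan 36° = 1/0.7265

1 in 1.38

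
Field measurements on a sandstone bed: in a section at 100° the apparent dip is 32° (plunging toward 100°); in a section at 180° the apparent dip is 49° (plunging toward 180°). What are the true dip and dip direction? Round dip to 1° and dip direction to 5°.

true dip 51°, dip direction 160°

Each apparent-dip line lies in the plane. As unit vectors (x east, y north, z up), v₁ plunges 32°→100° and v₂ plunges 49°→180°.
n = v₁ × v₂ = (0.237, -0.630, 0.548) (taken with n_z > 0).
True dip = arccos(n_z / |n|) = arccos(0.6312) = 50.9°.
Dip direction = atan2(0.237, -0.630) = 159° (azimuth of n's horizontal projection).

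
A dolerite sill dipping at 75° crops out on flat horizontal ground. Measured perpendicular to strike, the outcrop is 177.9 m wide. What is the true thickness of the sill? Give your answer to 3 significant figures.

172 m

True thickness t = w · sin(dip) = 177.9 × sin 75°
t = 177.9 × 0.9659 = 171.838 m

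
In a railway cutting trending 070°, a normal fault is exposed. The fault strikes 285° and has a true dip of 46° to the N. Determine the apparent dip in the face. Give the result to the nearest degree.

31°

Angle between strike (285°) and section (070°): β = 35°.
tan(apparent dip) = tan 46° · sin 35° = 0.5940
α = arctan(0.5940) = 30.71°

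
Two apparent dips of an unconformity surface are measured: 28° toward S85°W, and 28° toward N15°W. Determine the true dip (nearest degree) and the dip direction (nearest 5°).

true dip 35°, dip direction 305°

Represent each trace as a vector plunging at its apparent dip toward its trend (east-north-up frame): v₁ = (-0.880, -0.077, -0.469), v₂ = (-0.229, 0.853, -0.469).
Cross product v₁ × v₂ gives the pole to the plane: n ∝ (-0.437, 0.306, 0.768).
tan δ = √(n_x²+n_y²)/n_z = 0.533/0.768, so δ = 34.8°.
Dip direction = atan2(-0.437, 0.306) = 305° (azimuth of n's horizontal projection).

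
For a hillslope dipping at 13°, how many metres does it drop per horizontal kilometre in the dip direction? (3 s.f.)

drop per km = 1000 × tan 13° = 1000 × 0.2309

231 m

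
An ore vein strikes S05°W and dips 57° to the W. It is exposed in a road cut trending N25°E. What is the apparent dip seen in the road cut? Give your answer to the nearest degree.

Angle between strike (S05°W) and section (N25°E): β = 20°.
tan(apparent dip) = tan 57° · sin 20° = 0.5267
apparent dip = arctan 0.5267 = 27.77°

28°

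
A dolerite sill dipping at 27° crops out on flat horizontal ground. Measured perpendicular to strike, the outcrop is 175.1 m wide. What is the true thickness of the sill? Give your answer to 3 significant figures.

79.5 m

True thickness t = w · sin(dip) = 175.1 × sin 27°
t = 175.1 × 0.4540 = 79.494 m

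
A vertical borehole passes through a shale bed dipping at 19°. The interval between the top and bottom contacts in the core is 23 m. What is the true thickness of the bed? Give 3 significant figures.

21.7 m

True thickness t = h · cos(dip) = 23 × cos 19°
t = 23 × 0.9455 = 21.747 m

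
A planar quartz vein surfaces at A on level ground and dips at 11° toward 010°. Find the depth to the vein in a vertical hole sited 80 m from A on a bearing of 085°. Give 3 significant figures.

The hole lies 75° from the dip direction, so the down-dip offset is 80 × cos 75° = 20.71 m.
Depth = down-dip offset × tan(dip) = 20.71 × tan 11° = 20.71 × 0.1944
Depth = 4.02 m

4.02 m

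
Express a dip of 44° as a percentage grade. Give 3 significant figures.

96.6%

grade % = 100 × tan 44° = 100 × 0.9657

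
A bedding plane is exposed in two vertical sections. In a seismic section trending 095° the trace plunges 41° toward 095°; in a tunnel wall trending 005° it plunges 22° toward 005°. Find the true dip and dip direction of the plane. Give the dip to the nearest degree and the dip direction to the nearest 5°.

The two traces are lines in the plane: v₁ = (sin 95°·cos 41°, cos 95°·cos 41°, −sin 41°), v₂ = (sin 5°·cos 22°, cos 5°·cos 22°, −sin 22°).
n = v₁ × v₂ = (0.631, 0.229, 0.700) (taken with n_z > 0).
tan δ = √(n_x²+n_y²)/n_z = 0.671/0.700, so δ = 43.8°.
Dip direction = atan2(0.631, 0.229) = 70° (azimuth of n's horizontal projection).

true dip 44°, dip direction 070°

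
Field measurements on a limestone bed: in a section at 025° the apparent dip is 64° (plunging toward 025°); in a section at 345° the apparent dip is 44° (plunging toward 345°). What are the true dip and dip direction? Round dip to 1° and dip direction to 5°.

true dip 66°, dip direction 050°

Represent each trace as a vector plunging at its apparent dip toward its trend (east-north-up frame): v₁ = (0.185, 0.397, -0.899), v₂ = (-0.186, 0.695, -0.695).
n = v₁ × v₂ = (0.349, 0.296, 0.203) (taken with n_z > 0).
Dip δ = arctan(|n_h|/n_z) = arctan(0.457/0.203) = 66.1°.
Dip direction = atan2(0.349, 0.296) = 50° (azimuth of n's horizontal projection).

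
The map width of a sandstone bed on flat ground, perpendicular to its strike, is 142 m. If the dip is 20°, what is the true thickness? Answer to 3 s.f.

48.6 m

True thickness t = w · sin(dip) = 142 × sin 20°
t = 142 × 0.3420 = 48.567 m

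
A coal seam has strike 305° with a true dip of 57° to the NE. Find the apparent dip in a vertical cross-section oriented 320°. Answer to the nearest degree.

Angle between strike (305°) and section (320°): β = 15°.
tan(apparent dip) = tan 57° · sin 15° = 0.3985
apparent dip = arctan 0.3985 = 21.73°

22°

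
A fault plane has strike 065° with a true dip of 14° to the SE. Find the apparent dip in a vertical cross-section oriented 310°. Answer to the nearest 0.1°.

12.7°

The section lies 65° from the strike.
tan α = tan 14° × sin 65° = 0.2493 × 0.9063 = 0.2260
α = arctan(0.2260) = 12.73°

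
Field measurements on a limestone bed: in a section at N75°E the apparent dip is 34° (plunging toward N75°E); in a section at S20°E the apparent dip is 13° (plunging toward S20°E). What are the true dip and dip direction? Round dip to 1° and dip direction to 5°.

true dip 35°, dip direction 090°

Represent each trace as a vector plunging at its apparent dip toward its trend (east-north-up frame): v₁ = (0.801, 0.215, -0.559), v₂ = (0.333, -0.916, -0.225).
Cross product v₁ × v₂ gives the pole to the plane: n ∝ (0.560, 0.006, 0.805).
tan δ = √(n_x²+n_y²)/n_z = 0.560/0.805, so δ = 34.8°.
Dip direction = azimuth of (n_x, n_y) = atan2(0.560, 0.006) = 89°.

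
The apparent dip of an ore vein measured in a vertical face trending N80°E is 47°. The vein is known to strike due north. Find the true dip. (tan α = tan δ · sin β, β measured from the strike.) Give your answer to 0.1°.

47.4°

The section is 80° from the strike.
tan δ = tan α / sin β = tan 47° / sin 80° = 1.0724 / 0.9848 = 1.0889
true dip = arctan 1.0889 = 47.44°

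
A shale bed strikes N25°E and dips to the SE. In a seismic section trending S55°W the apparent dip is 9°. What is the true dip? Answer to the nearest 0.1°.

β = acute angle between strike N25°E and section S55°W = 30°.
tan δ = tan α / sin β = tan 9° / sin 30° = 0.1584 / 0.5000 = 0.3168
true dip = arctan 0.3168 = 17.58°

17.6°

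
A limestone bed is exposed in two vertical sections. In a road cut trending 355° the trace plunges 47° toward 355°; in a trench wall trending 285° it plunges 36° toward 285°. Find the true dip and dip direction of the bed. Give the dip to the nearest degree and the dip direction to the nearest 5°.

Each apparent-dip line lies in the plane. As unit vectors (x east, y north, z up), v₁ plunges 47°→355° and v₂ plunges 36°→285°.
Cross product v₁ × v₂ gives the pole to the plane: n ∝ (-0.246, 0.537, 0.518).
True dip = arccos(n_z / |n|) = arccos(0.6599) = 48.7°.
Dip direction = atan2(-0.246, 0.537) = 335° (azimuth of n's horizontal projection).

true dip 49°, dip direction 335°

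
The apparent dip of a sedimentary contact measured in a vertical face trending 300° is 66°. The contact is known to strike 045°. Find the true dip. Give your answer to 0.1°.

66.7°

β = acute angle between strike 045° and section 300° = 75°.
tan(true dip) = tan 66° / sin 75° = 2.3253
δ = arctan(2.3253) = 66.73°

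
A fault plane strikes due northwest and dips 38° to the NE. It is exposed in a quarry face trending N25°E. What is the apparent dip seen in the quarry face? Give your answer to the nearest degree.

The section lies 70° from the strike.
tan α = tan 38° × sin 70° = 0.7813 × 0.9397 = 0.7342
α = arctan(0.7342) = 36.28°

36°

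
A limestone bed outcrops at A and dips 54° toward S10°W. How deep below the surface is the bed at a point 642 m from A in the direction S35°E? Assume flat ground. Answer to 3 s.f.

The hole lies 45° from the dip direction, so the down-dip offset is 642 × cos 45° = 453.96 m.
Depth = down-dip offset × tan(dip) = 453.96 × tan 54° = 453.96 × 1.3764
Depth = 624.83 m

625 m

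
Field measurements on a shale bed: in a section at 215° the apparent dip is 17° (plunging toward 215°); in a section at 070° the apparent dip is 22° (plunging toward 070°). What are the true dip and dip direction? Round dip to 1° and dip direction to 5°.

true dip 50°, dip direction 140°

Each apparent-dip line lies in the plane. As unit vectors (x east, y north, z up), v₁ plunges 17°→215° and v₂ plunges 22°→070°.
n = v₁ × v₂ = (0.386, -0.460, 0.509) (taken with n_z > 0).
Dip δ = arctan(|n_h|/n_z) = arctan(0.601/0.509) = 49.8°.
Dip direction = azimuth of (n_x, n_y) = atan2(0.386, -0.460) = 140°.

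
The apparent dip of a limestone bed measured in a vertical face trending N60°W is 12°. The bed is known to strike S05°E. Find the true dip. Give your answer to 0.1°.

14.5°

The section is 55° from the strike.
tan(true dip) = tan 12° / sin 55° = 0.2595
true dip = arctan 0.2595 = 14.55°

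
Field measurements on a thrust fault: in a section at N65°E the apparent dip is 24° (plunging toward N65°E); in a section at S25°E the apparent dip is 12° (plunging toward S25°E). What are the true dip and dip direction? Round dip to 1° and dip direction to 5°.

true dip 26°, dip direction 090°

The two traces are lines in the plane: v₁ = (sin 65°·cos 24°, cos 65°·cos 24°, −sin 24°), v₂ = (sin 155°·cos 12°, cos 155°·cos 12°, −sin 12°).
Cross product v₁ × v₂ gives the pole to the plane: n ∝ (0.441, -0.004, 0.894).
True dip = arccos(n_z / |n|) = arccos(0.8968) = 26.3°.
Dip direction = azimuth of (n_x, n_y) = atan2(0.441, -0.004) = 91°.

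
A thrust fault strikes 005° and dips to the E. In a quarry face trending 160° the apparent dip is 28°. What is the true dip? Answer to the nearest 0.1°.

The section is 25° from the strike.
tan δ = tan α / sin β = tan 28° / sin 25° = 0.5317 / 0.4226 = 1.2581
δ = arctan(1.2581) = 51.52°

51.5°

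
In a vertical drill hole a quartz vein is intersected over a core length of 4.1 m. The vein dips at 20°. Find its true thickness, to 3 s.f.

3.85 m

True thickness t = h · cos(dip) = 4.1 × cos 20°
t = 4.1 × 0.9397 = 3.853 m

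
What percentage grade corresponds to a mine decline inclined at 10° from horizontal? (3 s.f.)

17.6%

grade % = 100 × tan 10° = 100 × 0.1763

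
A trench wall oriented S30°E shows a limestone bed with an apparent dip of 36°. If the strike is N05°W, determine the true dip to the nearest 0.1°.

59.8°

The section is 25° from the strike.
tan(true dip) = tan 36° / sin 25° = 1.7191
true dip = arctan 1.7191 = 59.81°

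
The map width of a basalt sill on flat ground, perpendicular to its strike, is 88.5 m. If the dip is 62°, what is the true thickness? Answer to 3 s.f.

78.1 m

True thickness t = w · sin(dip) = 88.5 × sin 62°
t = 88.5 × 0.8829 = 78.141 m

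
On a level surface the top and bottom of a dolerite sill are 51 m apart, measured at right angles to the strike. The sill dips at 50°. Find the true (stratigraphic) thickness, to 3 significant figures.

39.1 m

True thickness t = w · sin(dip) = 51 × sin 50°
t = 51 × 0.7660 = 39.068 m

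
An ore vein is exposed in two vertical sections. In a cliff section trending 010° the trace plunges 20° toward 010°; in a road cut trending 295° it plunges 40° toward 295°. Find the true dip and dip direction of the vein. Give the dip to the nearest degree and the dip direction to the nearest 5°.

true dip 40°, dip direction 305°

Represent each trace as a vector plunging at its apparent dip toward its trend (east-north-up frame): v₁ = (0.163, 0.925, -0.342), v₂ = (-0.694, 0.324, -0.643).
n = v₁ × v₂ = (-0.484, 0.342, 0.695) (taken with n_z > 0).
Dip δ = arctan(|n_h|/n_z) = arctan(0.593/0.695) = 40.5°.
Dip direction = azimuth of (n_x, n_y) = atan2(-0.484, 0.342) = 305°.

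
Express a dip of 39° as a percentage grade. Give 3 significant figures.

grade % = 100 × tan 39° = 100 × 0.8098

81.0%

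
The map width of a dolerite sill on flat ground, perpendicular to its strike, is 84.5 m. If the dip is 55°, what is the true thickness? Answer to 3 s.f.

True thickness t = w · sin(dip) = 84.5 × sin 55°
t = 84.5 × 0.8192 = 69.218 m

69.2 m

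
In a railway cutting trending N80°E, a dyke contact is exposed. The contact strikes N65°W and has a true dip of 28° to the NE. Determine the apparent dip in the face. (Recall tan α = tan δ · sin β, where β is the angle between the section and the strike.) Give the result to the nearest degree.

The section lies 35° from the strike.
tan(apparent dip) = tan 28° · sin 35° = 0.3050
apparent dip = arctan 0.3050 = 16.96°

17°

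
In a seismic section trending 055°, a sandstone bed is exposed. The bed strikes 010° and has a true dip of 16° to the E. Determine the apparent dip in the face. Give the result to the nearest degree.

The section lies 45° from the strike.
tan(apparent dip) = tan 16° · sin 45° = 0.2028
apparent dip = arctan 0.2028 = 11.46°

11°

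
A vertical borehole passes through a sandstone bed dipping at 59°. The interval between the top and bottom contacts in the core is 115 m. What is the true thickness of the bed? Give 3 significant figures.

True thickness t = h · cos(dip) = 115 × cos 59°
t = 115 × 0.5150 = 59.229 m

59.2 m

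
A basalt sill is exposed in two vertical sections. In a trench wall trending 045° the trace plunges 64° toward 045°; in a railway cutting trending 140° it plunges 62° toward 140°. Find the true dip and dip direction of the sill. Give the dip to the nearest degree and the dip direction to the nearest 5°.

true dip 71°, dip direction 090°

Each apparent-dip line lies in the plane. As unit vectors (x east, y north, z up), v₁ plunges 64°→045° and v₂ plunges 62°→140°.
The plane normal is n = v₁ × v₂ ∝ (0.597, -0.002, 0.205).
tan δ = √(n_x²+n_y²)/n_z = 0.597/0.205, so δ = 71.0°.
Dip direction = azimuth of (n_x, n_y) = atan2(0.597, -0.002) = 90°.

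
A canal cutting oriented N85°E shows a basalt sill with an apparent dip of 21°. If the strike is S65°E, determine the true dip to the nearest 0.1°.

β = acute angle between strike S65°E and section N85°E = 30°.
tan δ = tan α / sin β = tan 21° / sin 30° = 0.3839 / 0.5000 = 0.7677
δ = arctan(0.7677) = 37.51°

37.5°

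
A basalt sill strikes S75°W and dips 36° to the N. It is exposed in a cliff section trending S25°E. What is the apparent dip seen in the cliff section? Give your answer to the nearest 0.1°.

35.6°

The strike is S75°W and the section trends S25°E; the acute angle between them is β = 80°.
tan(apparent dip) = tan 36° · sin 80° = 0.7155
apparent dip = arctan 0.7155 = 35.58°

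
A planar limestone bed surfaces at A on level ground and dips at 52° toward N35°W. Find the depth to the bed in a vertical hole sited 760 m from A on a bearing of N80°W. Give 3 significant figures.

The hole lies 45° from the dip direction, so the down-dip offset is 760 × cos 45° = 537.40 m.
Depth = down-dip offset × tan(dip) = 537.40 × tan 52° = 537.40 × 1.2799
Depth = 687.84 m

688 m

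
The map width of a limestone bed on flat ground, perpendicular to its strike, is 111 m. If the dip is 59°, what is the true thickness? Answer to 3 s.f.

True thickness t = w · sin(dip) = 111 × sin 59°
t = 111 × 0.8572 = 95.146 m

95.1 m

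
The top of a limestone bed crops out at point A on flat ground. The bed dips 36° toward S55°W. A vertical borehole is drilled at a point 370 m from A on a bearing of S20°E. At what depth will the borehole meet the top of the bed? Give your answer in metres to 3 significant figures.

69.6 m

The hole lies 75° from the dip direction, so the down-dip offset is 370 × cos 75° = 95.76 m.
Depth = down-dip offset × tan(dip) = 95.76 × tan 36° = 95.76 × 0.7265
Depth = 69.58 m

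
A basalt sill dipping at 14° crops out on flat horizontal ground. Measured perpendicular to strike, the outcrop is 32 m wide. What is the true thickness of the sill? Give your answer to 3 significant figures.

7.74 m

True thickness t = w · sin(dip) = 32 × sin 14°
t = 32 × 0.2419 = 7.742 m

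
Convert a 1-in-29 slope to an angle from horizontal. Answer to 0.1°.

tan θ = 1/29 = 0.0345
θ = arctan(0.0345) = 1.97°

2.0°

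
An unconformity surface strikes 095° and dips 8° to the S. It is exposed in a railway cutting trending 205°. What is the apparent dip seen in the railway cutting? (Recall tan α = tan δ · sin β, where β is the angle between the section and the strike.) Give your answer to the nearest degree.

8°

The strike is 095° and the section trends 205°; the acute angle between them is β = 70°.
tan α = tan 8° × sin 70° = 0.1405 × 0.9397 = 0.1321
apparent dip = arctan 0.1321 = 7.52°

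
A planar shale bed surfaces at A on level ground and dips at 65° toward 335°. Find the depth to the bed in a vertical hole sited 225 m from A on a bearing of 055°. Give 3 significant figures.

83.8 m

The hole lies 80° from the dip direction, so the down-dip offset is 225 × cos 80° = 39.07 m.
Depth = down-dip offset × tan(dip) = 39.07 × tan 65° = 39.07 × 2.1445
Depth = 83.79 m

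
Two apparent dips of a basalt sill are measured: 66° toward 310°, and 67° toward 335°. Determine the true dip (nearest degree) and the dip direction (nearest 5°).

Represent each trace as a vector plunging at its apparent dip toward its trend (east-north-up frame): v₁ = (-0.312, 0.261, -0.914), v₂ = (-0.165, 0.354, -0.921).
n = v₁ × v₂ = (-0.083, 0.136, 0.067) (taken with n_z > 0).
tan δ = √(n_x²+n_y²)/n_z = 0.159/0.067, so δ = 67.1°.
Dip direction = atan2(-0.083, 0.136) = 329° (azimuth of n's horizontal projection).

true dip 67°, dip direction 330°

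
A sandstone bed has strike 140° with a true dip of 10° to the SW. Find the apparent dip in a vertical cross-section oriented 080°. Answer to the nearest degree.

9°

Angle between strike (140°) and section (080°): β = 60°.
tan(apparent dip) = tan 10° · sin 60° = 0.1527
α = arctan(0.1527) = 8.68°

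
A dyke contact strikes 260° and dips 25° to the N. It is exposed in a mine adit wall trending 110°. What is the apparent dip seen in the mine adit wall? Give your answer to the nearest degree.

13°

Angle between strike (260°) and section (110°): β = 30°.
tan α = tan 25° × sin 30° = 0.4663 × 0.5000 = 0.2332
α = arctan(0.2332) = 13.12°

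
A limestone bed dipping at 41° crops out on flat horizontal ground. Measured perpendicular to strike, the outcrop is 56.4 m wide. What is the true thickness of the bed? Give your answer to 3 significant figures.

37.0 m

True thickness t = w · sin(dip) = 56.4 × sin 41°
t = 56.4 × 0.6561 = 37.002 m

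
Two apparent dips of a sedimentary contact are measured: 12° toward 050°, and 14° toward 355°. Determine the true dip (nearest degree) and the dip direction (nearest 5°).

true dip 15°, dip direction 015°

Each apparent-dip line lies in the plane. As unit vectors (x east, y north, z up), v₁ plunges 12°→050° and v₂ plunges 14°→355°.
Cross product v₁ × v₂ gives the pole to the plane: n ∝ (0.049, 0.199, 0.777).
True dip = arccos(n_z / |n|) = arccos(0.9670) = 14.8°.
The horizontal component of n points toward azimuth atan2(n_x, n_y) = 14°, the dip direction.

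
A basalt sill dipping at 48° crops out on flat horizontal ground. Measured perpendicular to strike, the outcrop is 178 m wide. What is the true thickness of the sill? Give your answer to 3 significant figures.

True thickness t = w · sin(dip) = 178 × sin 48°
t = 178 × 0.7431 = 132.280 m

132 m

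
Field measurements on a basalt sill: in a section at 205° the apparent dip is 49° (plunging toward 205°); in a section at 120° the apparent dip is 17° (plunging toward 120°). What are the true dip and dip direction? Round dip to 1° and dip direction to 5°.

Represent each trace as a vector plunging at its apparent dip toward its trend (east-north-up frame): v₁ = (-0.277, -0.595, -0.755), v₂ = (0.828, -0.478, -0.292).
Cross product v₁ × v₂ gives the pole to the plane: n ∝ (-0.187, -0.706, 0.625).
Dip δ = arctan(|n_h|/n_z) = arctan(0.730/0.625) = 49.4°.
Dip direction = azimuth of (n_x, n_y) = atan2(-0.187, -0.706) = 195°.

true dip 49°, dip direction 195°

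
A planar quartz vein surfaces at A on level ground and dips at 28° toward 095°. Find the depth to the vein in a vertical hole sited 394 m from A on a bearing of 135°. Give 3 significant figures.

The hole lies 40° from the dip direction, so the down-dip offset is 394 × cos 40° = 301.82 m.
Depth = down-dip offset × tan(dip) = 301.82 × tan 28° = 301.82 × 0.5317
Depth = 160.48 m

160 m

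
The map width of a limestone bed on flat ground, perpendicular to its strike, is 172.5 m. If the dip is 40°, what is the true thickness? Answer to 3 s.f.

111 m

True thickness t = w · sin(dip) = 172.5 × sin 40°
t = 172.5 × 0.6428 = 110.881 m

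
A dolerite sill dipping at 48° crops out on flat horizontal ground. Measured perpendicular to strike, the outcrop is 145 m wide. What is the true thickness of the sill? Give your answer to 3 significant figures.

True thickness t = w · sin(dip) = 145 × sin 48°
t = 145 × 0.7431 = 107.756 m

108 m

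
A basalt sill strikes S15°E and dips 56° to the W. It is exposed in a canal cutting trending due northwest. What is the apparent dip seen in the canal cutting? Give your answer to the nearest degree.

37°

Angle between strike (S15°E) and section (due northwest): β = 30°.
tan α = tan 56° × sin 30° = 1.4826 × 0.5000 = 0.7413
apparent dip = arctan 0.7413 = 36.55°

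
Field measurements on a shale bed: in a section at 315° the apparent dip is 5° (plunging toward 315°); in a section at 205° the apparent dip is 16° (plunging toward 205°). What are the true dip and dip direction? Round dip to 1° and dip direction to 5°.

true dip 19°, dip direction 240°

The two traces are lines in the plane: v₁ = (sin 315°·cos 5°, cos 315°·cos 5°, −sin 5°), v₂ = (sin 205°·cos 16°, cos 205°·cos 16°, −sin 16°).
The plane normal is n = v₁ × v₂ ∝ (-0.270, -0.159, 0.900).
True dip = arccos(n_z / |n|) = arccos(0.9444) = 19.2°.
Dip direction = atan2(-0.270, -0.159) = 240° (azimuth of n's horizontal projection).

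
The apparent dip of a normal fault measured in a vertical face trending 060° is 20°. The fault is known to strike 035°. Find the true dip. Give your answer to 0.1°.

β = acute angle between strike 035° and section 060° = 25°.
tan δ = tan α / sin β = tan 20° / sin 25° = 0.3640 / 0.4226 = 0.8612
true dip = arctan 0.8612 = 40.74°

40.7°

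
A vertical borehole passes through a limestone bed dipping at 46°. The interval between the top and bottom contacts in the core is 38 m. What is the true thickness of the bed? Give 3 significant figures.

True thickness t = h · cos(dip) = 38 × cos 46°
t = 38 × 0.6947 = 26.397 m

26.4 m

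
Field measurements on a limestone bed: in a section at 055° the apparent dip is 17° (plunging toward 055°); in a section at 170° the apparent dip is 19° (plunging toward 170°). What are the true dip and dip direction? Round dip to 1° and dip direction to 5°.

true dip 31°, dip direction 115°

Represent each trace as a vector plunging at its apparent dip toward its trend (east-north-up frame): v₁ = (0.783, 0.549, -0.292), v₂ = (0.164, -0.931, -0.326).
n = v₁ × v₂ = (0.451, -0.207, 0.819) (taken with n_z > 0).
tan δ = √(n_x²+n_y²)/n_z = 0.496/0.819, so δ = 31.2°.
Dip direction = azimuth of (n_x, n_y) = atan2(0.451, -0.207) = 115°.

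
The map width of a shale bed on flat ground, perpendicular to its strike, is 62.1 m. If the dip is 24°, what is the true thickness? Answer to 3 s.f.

25.3 m

True thickness t = w · sin(dip) = 62.1 × sin 24°
t = 62.1 × 0.4067 = 25.258 m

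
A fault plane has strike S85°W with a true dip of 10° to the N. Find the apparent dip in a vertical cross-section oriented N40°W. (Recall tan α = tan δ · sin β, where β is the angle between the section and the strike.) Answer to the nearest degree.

8°

The section lies 55° from the strike.
tan α = tan 10° × sin 55° = 0.1763 × 0.8192 = 0.1444
α = arctan(0.1444) = 8.22°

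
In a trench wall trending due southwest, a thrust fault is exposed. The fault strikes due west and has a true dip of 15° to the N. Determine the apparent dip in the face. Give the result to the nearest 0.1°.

The section lies 45° from the strike.
tan α = tan 15° × sin 45° = 0.2679 × 0.7071 = 0.1895
α = arctan(0.1895) = 10.73°

10.7°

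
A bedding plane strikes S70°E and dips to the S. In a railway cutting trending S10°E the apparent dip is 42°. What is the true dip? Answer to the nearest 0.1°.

46.1°

β = acute angle between strike S70°E and section S10°E = 60°.
tan(true dip) = tan 42° / sin 60° = 1.0397
true dip = arctan 1.0397 = 46.11°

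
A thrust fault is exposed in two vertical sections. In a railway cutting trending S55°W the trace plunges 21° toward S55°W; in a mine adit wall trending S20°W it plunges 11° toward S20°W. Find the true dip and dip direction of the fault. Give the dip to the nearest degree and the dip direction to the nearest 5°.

Represent each trace as a vector plunging at its apparent dip toward its trend (east-north-up frame): v₁ = (-0.765, -0.535, -0.358), v₂ = (-0.336, -0.922, -0.191).
Cross product v₁ × v₂ gives the pole to the plane: n ∝ (-0.228, -0.026, 0.526).
tan δ = √(n_x²+n_y²)/n_z = 0.230/0.526, so δ = 23.6°.
The horizontal component of n points toward azimuth atan2(n_x, n_y) = 264°, the dip direction.

true dip 24°, dip direction 265°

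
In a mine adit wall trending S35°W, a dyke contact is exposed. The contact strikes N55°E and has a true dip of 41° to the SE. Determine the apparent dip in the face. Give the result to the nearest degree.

The strike is N55°E and the section trends S35°W; the acute angle between them is β = 20°.
tan α = tan 41° × sin 20° = 0.8693 × 0.3420 = 0.2973
apparent dip = arctan 0.2973 = 16.56°

17°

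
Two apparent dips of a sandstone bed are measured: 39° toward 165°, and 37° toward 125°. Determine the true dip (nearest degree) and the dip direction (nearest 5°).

Represent each trace as a vector plunging at its apparent dip toward its trend (east-north-up frame): v₁ = (0.201, -0.751, -0.629), v₂ = (0.654, -0.458, -0.602).
Cross product v₁ × v₂ gives the pole to the plane: n ∝ (0.163, -0.291, 0.399).
tan δ = √(n_x²+n_y²)/n_z = 0.333/0.399, so δ = 39.9°.
The horizontal component of n points toward azimuth atan2(n_x, n_y) = 151°, the dip direction.

true dip 40°, dip direction 150°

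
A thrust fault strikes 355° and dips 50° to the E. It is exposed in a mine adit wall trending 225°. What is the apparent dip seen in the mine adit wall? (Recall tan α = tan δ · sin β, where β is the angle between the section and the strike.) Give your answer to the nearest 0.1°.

42.4°

Angle between strike (355°) and section (225°): β = 50°.
tan(apparent dip) = tan 50° · sin 50° = 0.9129
α = arctan(0.9129) = 42.39°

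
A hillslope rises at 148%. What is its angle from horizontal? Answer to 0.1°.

56.0°

tan θ = 148/100 = 1.4800
θ = arctan(1.4800) = 55.95°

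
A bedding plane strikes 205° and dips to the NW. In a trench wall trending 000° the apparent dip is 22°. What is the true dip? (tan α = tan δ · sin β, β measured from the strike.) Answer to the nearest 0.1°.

43.7°

β = acute angle between strike 205° and section 000° = 25°.
tan δ = tan α / sin β = tan 22° / sin 25° = 0.4040 / 0.4226 = 0.9560
true dip = arctan 0.9560 = 43.71°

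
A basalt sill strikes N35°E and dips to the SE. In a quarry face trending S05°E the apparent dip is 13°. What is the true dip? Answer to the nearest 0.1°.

19.8°

β = acute angle between strike N35°E and section S05°E = 40°.
tan δ = tan α / sin β = tan 13° / sin 40° = 0.2309 / 0.6428 = 0.3592
true dip = arctan 0.3592 = 19.76°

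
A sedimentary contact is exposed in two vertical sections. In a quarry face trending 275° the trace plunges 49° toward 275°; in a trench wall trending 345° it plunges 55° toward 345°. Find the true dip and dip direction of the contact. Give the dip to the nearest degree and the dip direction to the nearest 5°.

true dip 58°, dip direction 320°

Each apparent-dip line lies in the plane. As unit vectors (x east, y north, z up), v₁ plunges 49°→275° and v₂ plunges 55°→345°.
Cross product v₁ × v₂ gives the pole to the plane: n ∝ (-0.371, 0.423, 0.354).
True dip = arccos(n_z / |n|) = arccos(0.5318) = 57.9°.
Dip direction = azimuth of (n_x, n_y) = atan2(-0.371, 0.423) = 319°.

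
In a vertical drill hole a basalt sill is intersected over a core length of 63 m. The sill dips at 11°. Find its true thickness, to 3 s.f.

True thickness t = h · cos(dip) = 63 × cos 11°
t = 63 × 0.9816 = 61.843 m

61.8 m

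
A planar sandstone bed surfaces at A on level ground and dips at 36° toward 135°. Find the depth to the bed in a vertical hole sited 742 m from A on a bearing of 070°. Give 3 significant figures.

228 m

The hole lies 65° from the dip direction, so the down-dip offset is 742 × cos 65° = 313.58 m.
Depth = down-dip offset × tan(dip) = 313.58 × tan 36° = 313.58 × 0.7265
Depth = 227.83 m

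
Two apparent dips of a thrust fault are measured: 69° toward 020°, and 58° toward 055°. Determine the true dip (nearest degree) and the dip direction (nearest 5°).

true dip 70°, dip direction 000°

The two traces are lines in the plane: v₁ = (sin 20°·cos 69°, cos 20°·cos 69°, −sin 69°), v₂ = (sin 55°·cos 58°, cos 55°·cos 58°, −sin 58°).
Cross product v₁ × v₂ gives the pole to the plane: n ∝ (0.002, 0.301, 0.109).
tan δ = √(n_x²+n_y²)/n_z = 0.301/0.109, so δ = 70.1°.
Dip direction = atan2(0.002, 0.301) = 0° (azimuth of n's horizontal projection).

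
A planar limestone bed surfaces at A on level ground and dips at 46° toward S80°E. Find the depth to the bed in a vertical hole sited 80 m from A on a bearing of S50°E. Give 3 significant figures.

71.7 m

The hole lies 30° from the dip direction, so the down-dip offset is 80 × cos 30° = 69.28 m.
Depth = down-dip offset × tan(dip) = 69.28 × tan 46° = 69.28 × 1.0355
Depth = 71.74 m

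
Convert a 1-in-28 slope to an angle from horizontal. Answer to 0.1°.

tan θ = 1/28 = 0.0357
θ = arctan(0.0357) = 2.05°

2.0°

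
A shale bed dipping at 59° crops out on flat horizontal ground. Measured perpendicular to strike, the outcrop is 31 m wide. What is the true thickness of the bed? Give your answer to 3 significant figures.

26.6 m

True thickness t = w · sin(dip) = 31 × sin 59°
t = 31 × 0.8572 = 26.572 m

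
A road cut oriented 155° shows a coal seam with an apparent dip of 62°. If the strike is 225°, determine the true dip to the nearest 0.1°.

63.5°

The section is 70° from the strike.
tan δ = tan α / sin β = tan 62° / sin 70° = 1.8807 / 0.9397 = 2.0014
true dip = arctan 2.0014 = 63.45°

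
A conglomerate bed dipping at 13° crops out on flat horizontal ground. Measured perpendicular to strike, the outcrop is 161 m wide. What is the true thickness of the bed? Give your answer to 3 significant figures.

True thickness t = w · sin(dip) = 161 × sin 13°
t = 161 × 0.2250 = 36.217 m

36.2 m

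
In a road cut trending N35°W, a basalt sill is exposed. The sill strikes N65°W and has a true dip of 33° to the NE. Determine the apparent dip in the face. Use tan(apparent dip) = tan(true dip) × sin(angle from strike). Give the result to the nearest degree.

18°

The strike is N65°W and the section trends N35°W; the acute angle between them is β = 30°.
tan(apparent dip) = tan 33° · sin 30° = 0.3247
apparent dip = arctan 0.3247 = 17.99°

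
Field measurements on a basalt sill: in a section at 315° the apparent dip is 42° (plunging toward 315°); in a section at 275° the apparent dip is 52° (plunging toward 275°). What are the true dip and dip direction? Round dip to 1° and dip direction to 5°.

Each apparent-dip line lies in the plane. As unit vectors (x east, y north, z up), v₁ plunges 42°→315° and v₂ plunges 52°→275°.
n = v₁ × v₂ = (-0.378, -0.004, 0.294) (taken with n_z > 0).
tan δ = √(n_x²+n_y²)/n_z = 0.378/0.294, so δ = 52.1°.
Dip direction = azimuth of (n_x, n_y) = atan2(-0.378, -0.004) = 269°.

true dip 52°, dip direction 270°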